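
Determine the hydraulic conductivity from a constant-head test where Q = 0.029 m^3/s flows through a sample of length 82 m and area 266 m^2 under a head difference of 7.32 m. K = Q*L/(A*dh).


From K = Q*L / (A*dh):
Numerator: Q*L = 0.029 * 82 = 2.378.
Denominator: A*dh = 266 * 7.32 = 1947.12.
K = 2.378 / 1947.12 = 0.001221 m/s.

0.001221


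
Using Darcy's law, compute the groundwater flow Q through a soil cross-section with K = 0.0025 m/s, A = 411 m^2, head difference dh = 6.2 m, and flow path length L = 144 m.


Darcy's law: Q = K * A * i, where i = dh/L.
Hydraulic gradient i = 6.2 / 144 = 0.043056.
Q = 0.0025 * 411 * 0.043056
  = 0.0442 m^3/s.

0.0442


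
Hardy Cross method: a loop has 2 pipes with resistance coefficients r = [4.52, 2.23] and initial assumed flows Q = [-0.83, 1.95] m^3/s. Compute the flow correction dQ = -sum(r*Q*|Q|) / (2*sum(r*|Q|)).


Numerator terms (r*Q*|Q|): 4.52*-0.83*|-0.83| = -3.1138; 2.23*1.95*|1.95| = 8.4796.
Sum of numerator = 5.3657.
Denominator terms (r*|Q|): 4.52*|-0.83| = 3.7516; 2.23*|1.95| = 4.3485.
2 * sum of denominator = 2 * 8.1001 = 16.2002.
dQ = -5.3657 / 16.2002 = -0.3312 m^3/s.

-0.3312


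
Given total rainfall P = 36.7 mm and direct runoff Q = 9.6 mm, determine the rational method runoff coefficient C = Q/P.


The runoff coefficient C = runoff depth / rainfall depth.
C = 9.6 / 36.7
  = 0.2616.

0.2616


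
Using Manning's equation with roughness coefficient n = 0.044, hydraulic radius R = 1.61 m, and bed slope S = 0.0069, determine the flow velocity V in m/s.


Manning's equation gives V = (1/n) * R^(2/3) * S^(1/2).
First, compute R^(2/3) = 1.61^(2/3) = 1.3737.
Next, S^(1/2) = 0.0069^(1/2) = 0.083066.
Then 1/n = 1/0.044 = 22.73.
V = 22.73 * 1.3737 * 0.083066 = 2.5933 m/s.

2.5933


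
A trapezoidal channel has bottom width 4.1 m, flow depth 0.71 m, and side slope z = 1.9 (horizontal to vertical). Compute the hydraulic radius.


For a trapezoidal section with side slope z:
A = (b + z*y)*y = (4.1 + 1.9*0.71)*0.71 = 3.869 m^2.
P = b + 2*y*sqrt(1 + z^2) = 4.1 + 2*0.71*sqrt(1 + 1.9^2) = 7.149 m.
R = A/P = 3.869 / 7.149 = 0.5412 m.

0.5412


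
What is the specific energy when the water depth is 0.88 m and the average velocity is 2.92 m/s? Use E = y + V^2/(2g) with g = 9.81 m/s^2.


Specific energy E = y + V^2/(2g).
Velocity head = V^2/(2g) = 2.92^2 / (2*9.81) = 8.5264 / 19.62 = 0.4346 m.
E = 0.88 + 0.4346 = 1.3146 m.

1.3146


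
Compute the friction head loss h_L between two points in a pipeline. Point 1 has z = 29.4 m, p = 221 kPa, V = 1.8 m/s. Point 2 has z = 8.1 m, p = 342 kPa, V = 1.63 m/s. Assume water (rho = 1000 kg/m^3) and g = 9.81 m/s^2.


Total head at each section: H = z + p/(rho*g) + V^2/(2g).
H1 = 29.4 + 221*1000/(1000*9.81) + 1.8^2/(2*9.81)
   = 29.4 + 22.528 + 0.1651
   = 52.093 m.
H2 = 8.1 + 342*1000/(1000*9.81) + 1.63^2/(2*9.81)
   = 8.1 + 34.862 + 0.1354
   = 43.098 m.
h_L = H1 - H2 = 52.093 - 43.098 = 8.995 m.

8.995


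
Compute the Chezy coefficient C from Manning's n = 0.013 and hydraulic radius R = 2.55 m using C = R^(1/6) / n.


The Chezy coefficient relates to Manning's n through C = R^(1/6) / n.
R^(1/6) = 2.55^(1/6) = 1.168844.
C = 1.168844 / 0.013 = 89.91 m^(1/2)/s.

89.91


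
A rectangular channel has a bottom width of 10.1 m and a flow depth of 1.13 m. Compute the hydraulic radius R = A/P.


For a rectangular section:
Flow area A = b * y = 10.1 * 1.13 = 11.41 m^2.
Wetted perimeter P = b + 2y = 10.1 + 2*1.13 = 12.36 m.
Hydraulic radius R = A/P = 11.41 / 12.36 = 0.9234 m.

0.9234


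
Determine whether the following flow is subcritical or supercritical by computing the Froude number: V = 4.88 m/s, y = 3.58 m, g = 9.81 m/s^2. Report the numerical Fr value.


The Froude number is defined as Fr = V / sqrt(g*y).
g*y = 9.81 * 3.58 = 35.1198.
sqrt(g*y) = sqrt(35.1198) = 5.9262.
Fr = 4.88 / 5.9262 = 0.8235.
Since Fr < 1, the flow is subcritical.

0.8235


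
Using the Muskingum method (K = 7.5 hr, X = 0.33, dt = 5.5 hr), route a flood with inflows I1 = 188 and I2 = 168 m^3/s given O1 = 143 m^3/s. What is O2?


Muskingum coefficients:
denom = 2*K*(1-X) + dt = 2*7.5*(1-0.33) + 5.5 = 15.55.
C0 = (dt - 2*K*X)/denom = (5.5 - 2*7.5*0.33)/15.55 = 0.0354.
C1 = (dt + 2*K*X)/denom = (5.5 + 2*7.5*0.33)/15.55 = 0.672.
C2 = (2*K*(1-X) - dt)/denom = 0.2926.
O2 = C0*I2 + C1*I1 + C2*O1
   = 0.0354*168 + 0.672*188 + 0.2926*143
   = 174.13 m^3/s.

174.13


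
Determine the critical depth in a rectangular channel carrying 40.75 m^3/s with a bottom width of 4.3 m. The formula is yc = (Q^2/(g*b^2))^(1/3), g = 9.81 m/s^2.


Using yc = (Q^2 / (g * b^2))^(1/3):
Q^2 = 40.75^2 = 1660.56.
g * b^2 = 9.81 * 4.3^2 = 9.81 * 18.49 = 181.39.
Q^2 / (g*b^2) = 1660.56 / 181.39 = 9.1546.
yc = 9.1546^(1/3) = 2.0919 m.

2.0919


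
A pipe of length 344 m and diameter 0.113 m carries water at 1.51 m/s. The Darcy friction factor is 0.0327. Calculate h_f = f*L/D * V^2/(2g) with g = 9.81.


Darcy-Weisbach equation: h_f = f * (L/D) * V^2/(2g).
f * L/D = 0.0327 * 344/0.113 = 99.5469.
V^2/(2g) = 1.51^2 / (2*9.81) = 2.2801 / 19.62 = 0.1162 m.
h_f = 99.5469 * 0.1162 = 11.569 m.

11.569


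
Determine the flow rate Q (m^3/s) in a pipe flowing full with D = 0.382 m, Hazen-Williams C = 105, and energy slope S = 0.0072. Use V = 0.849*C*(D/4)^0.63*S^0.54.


For a full circular pipe, R = D/4 = 0.382/4 = 0.0955 m.
V = 0.849 * 105 * 0.0955^0.63 * 0.0072^0.54
  = 0.849 * 105 * 0.22772 * 0.069656
  = 1.414 m/s.
Pipe area A = pi*D^2/4 = pi*0.382^2/4 = 0.1146 m^2.
Q = A * V = 0.1146 * 1.414 = 0.1621 m^3/s.

0.1621


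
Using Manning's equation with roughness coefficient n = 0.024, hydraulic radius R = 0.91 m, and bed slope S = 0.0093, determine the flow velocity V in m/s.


Manning's equation gives V = (1/n) * R^(2/3) * S^(1/2).
First, compute R^(2/3) = 0.91^(2/3) = 0.9391.
Next, S^(1/2) = 0.0093^(1/2) = 0.096437.
Then 1/n = 1/0.024 = 41.67.
V = 41.67 * 0.9391 * 0.096437 = 3.7733 m/s.

3.7733


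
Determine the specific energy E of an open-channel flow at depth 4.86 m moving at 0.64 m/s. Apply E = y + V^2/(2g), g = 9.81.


Specific energy E = y + V^2/(2g).
Velocity head = V^2/(2g) = 0.64^2 / (2*9.81) = 0.4096 / 19.62 = 0.0209 m.
E = 4.86 + 0.0209 = 4.8809 m.

4.8809


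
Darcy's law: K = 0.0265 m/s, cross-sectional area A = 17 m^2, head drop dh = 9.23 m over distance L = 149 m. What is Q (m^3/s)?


Darcy's law: Q = K * A * i, where i = dh/L.
Hydraulic gradient i = 9.23 / 149 = 0.061946.
Q = 0.0265 * 17 * 0.061946
  = 0.0279 m^3/s.

0.0279


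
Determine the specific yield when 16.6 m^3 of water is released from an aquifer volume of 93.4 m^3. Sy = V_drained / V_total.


Specific yield Sy = Volume drained / Total volume.
Sy = 16.6 / 93.4
   = 0.1777.

0.1777


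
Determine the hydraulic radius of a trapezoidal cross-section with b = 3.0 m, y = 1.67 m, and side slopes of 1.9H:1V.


For a trapezoidal section with side slope z:
A = (b + z*y)*y = (3.0 + 1.9*1.67)*1.67 = 10.309 m^2.
P = b + 2*y*sqrt(1 + z^2) = 3.0 + 2*1.67*sqrt(1 + 1.9^2) = 10.171 m.
R = A/P = 10.309 / 10.171 = 1.0135 m.

1.0135


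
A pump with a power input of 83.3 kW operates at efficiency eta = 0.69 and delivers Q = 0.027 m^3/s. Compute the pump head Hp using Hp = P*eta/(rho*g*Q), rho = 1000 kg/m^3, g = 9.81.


Pump head formula: Hp = P * eta / (rho * g * Q).
Numerator: P * eta = 83.3 * 1000 * 0.69 = 57477.0 W.
Denominator: rho * g * Q = 1000 * 9.81 * 0.027 = 264.87.
Hp = 57477.0 / 264.87 = 217.0 m.

217.0


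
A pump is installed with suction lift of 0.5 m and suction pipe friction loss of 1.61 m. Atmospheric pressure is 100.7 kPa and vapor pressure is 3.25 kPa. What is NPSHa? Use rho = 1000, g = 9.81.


NPSHa = p_atm/(rho*g) - z_s - hf_s - p_vap/(rho*g).
p_atm/(rho*g) = 100.7*1000 / (1000*9.81) = 10.265 m.
p_vap/(rho*g) = 3.25*1000 / (1000*9.81) = 0.331 m.
NPSHa = 10.265 - 0.5 - 1.61 - 0.331
      = 7.82 m.

7.82


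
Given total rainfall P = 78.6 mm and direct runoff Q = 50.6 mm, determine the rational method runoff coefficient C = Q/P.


The runoff coefficient C = runoff depth / rainfall depth.
C = 50.6 / 78.6
  = 0.6438.

0.6438


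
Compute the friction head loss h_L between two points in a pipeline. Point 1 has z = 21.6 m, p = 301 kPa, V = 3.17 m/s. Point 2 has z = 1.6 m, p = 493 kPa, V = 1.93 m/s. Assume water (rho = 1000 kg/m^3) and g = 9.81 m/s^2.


Total head at each section: H = z + p/(rho*g) + V^2/(2g).
H1 = 21.6 + 301*1000/(1000*9.81) + 3.17^2/(2*9.81)
   = 21.6 + 30.683 + 0.5122
   = 52.795 m.
H2 = 1.6 + 493*1000/(1000*9.81) + 1.93^2/(2*9.81)
   = 1.6 + 50.255 + 0.1899
   = 52.045 m.
h_L = H1 - H2 = 52.795 - 52.045 = 0.75 m.

0.75


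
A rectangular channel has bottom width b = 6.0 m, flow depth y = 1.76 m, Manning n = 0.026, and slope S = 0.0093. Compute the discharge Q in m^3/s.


For a rectangular channel, the cross-sectional area A = b * y = 6.0 * 1.76 = 10.56 m^2.
The wetted perimeter P = b + 2y = 6.0 + 2*1.76 = 9.52 m.
Hydraulic radius R = A/P = 10.56/9.52 = 1.1092 m.
Velocity V = (1/n)*R^(2/3)*S^(1/2) = (1/0.026)*1.1092^(2/3)*0.0093^(1/2) = 3.9745 m/s.
Discharge Q = A * V = 10.56 * 3.9745 = 41.971 m^3/s.

41.971


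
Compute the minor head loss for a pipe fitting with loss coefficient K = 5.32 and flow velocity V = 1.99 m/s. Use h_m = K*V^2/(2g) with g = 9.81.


Minor loss formula: h_m = K * V^2/(2g).
V^2 = 1.99^2 = 3.9601.
V^2/(2g) = 3.9601 / 19.62 = 0.2018 m.
h_m = 5.32 * 0.2018 = 1.0738 m.

1.0738


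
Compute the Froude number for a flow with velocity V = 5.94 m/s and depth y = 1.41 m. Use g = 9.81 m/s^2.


The Froude number is defined as Fr = V / sqrt(g*y).
g*y = 9.81 * 1.41 = 13.8321.
sqrt(g*y) = sqrt(13.8321) = 3.7192.
Fr = 5.94 / 3.7192 = 1.5971.

1.5971


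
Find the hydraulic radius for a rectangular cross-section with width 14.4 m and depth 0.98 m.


For a rectangular section:
Flow area A = b * y = 14.4 * 0.98 = 14.11 m^2.
Wetted perimeter P = b + 2y = 14.4 + 2*0.98 = 16.36 m.
Hydraulic radius R = A/P = 14.11 / 16.36 = 0.8626 m.

0.8626


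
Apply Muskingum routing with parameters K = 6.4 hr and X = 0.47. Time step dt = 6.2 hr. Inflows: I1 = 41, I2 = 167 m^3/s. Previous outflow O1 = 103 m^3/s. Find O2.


Muskingum coefficients:
denom = 2*K*(1-X) + dt = 2*6.4*(1-0.47) + 6.2 = 12.984.
C0 = (dt - 2*K*X)/denom = (6.2 - 2*6.4*0.47)/12.984 = 0.0142.
C1 = (dt + 2*K*X)/denom = (6.2 + 2*6.4*0.47)/12.984 = 0.9409.
C2 = (2*K*(1-X) - dt)/denom = 0.045.
O2 = C0*I2 + C1*I1 + C2*O1
   = 0.0142*167 + 0.9409*41 + 0.045*103
   = 45.57 m^3/s.

45.57


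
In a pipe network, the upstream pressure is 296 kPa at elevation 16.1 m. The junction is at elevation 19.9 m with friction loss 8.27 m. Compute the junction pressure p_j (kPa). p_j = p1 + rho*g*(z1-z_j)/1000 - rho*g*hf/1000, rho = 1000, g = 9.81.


Junction pressure: p_j = p1 + rho*g*(z1 - z_j)/1000 - rho*g*hf/1000.
Elevation term = 1000*9.81*(16.1 - 19.9)/1000 = -37.278 kPa.
Friction term = 1000*9.81*8.27/1000 = 81.129 kPa.
p_j = 296 + -37.278 - 81.129 = 177.59 kPa.

177.59


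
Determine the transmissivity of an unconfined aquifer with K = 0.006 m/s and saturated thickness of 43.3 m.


Transmissivity is defined as T = K * h.
T = 0.006 * 43.3
  = 0.2598 m^2/s.

0.2598


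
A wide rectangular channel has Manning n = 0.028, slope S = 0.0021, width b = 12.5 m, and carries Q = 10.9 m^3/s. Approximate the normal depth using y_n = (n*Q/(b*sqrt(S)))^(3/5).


We use the wide-channel approximation y_n = (n*Q/(b*sqrt(S)))^(3/5).
sqrt(S) = sqrt(0.0021) = 0.045826.
Numerator: n*Q = 0.028 * 10.9 = 0.3052.
Denominator: b*sqrt(S) = 12.5 * 0.045826 = 0.572825.
arg = 0.5328.
y_n = 0.5328^(3/5) = 0.6854 m.

0.6854


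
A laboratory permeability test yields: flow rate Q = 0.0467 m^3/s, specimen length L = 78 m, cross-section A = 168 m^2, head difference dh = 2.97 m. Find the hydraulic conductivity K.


From K = Q*L / (A*dh):
Numerator: Q*L = 0.0467 * 78 = 3.6426.
Denominator: A*dh = 168 * 2.97 = 498.96.
K = 3.6426 / 498.96 = 0.0073 m/s.

0.0073


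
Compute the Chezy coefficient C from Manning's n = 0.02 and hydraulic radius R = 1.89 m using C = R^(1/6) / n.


The Chezy coefficient relates to Manning's n through C = R^(1/6) / n.
R^(1/6) = 1.89^(1/6) = 1.111929.
C = 1.111929 / 0.02 = 55.6 m^(1/2)/s.

55.6


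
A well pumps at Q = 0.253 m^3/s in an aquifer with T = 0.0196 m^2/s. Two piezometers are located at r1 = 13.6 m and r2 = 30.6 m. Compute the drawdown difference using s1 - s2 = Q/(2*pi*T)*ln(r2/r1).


Thiem equation: s1 - s2 = Q/(2*pi*T) * ln(r2/r1).
ln(r2/r1) = ln(30.6/13.6) = 0.8109.
Q/(2*pi*T) = 0.253 / (2*pi*0.0196) = 0.253 / 0.1232 = 2.0544.
s1 - s2 = 2.0544 * 0.8109 = 1.666 m.

1.666


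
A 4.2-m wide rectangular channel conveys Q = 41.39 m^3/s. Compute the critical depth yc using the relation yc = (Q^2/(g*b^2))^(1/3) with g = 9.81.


Using yc = (Q^2 / (g * b^2))^(1/3):
Q^2 = 41.39^2 = 1713.13.
g * b^2 = 9.81 * 4.2^2 = 9.81 * 17.64 = 173.05.
Q^2 / (g*b^2) = 1713.13 / 173.05 = 9.8996.
yc = 9.8996^(1/3) = 2.1472 m.

2.1472


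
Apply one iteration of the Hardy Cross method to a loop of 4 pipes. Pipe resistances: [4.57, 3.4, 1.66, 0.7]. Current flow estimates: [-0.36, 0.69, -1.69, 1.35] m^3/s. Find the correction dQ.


Numerator terms (r*Q*|Q|): 4.57*-0.36*|-0.36| = -0.5923; 3.4*0.69*|0.69| = 1.6187; 1.66*-1.69*|-1.69| = -4.7411; 0.7*1.35*|1.35| = 1.2757.
Sum of numerator = -2.4389.
Denominator terms (r*|Q|): 4.57*|-0.36| = 1.6452; 3.4*|0.69| = 2.346; 1.66*|-1.69| = 2.8054; 0.7*|1.35| = 0.945.
2 * sum of denominator = 2 * 7.7416 = 15.4832.
dQ = --2.4389 / 15.4832 = 0.1575 m^3/s.

0.1575


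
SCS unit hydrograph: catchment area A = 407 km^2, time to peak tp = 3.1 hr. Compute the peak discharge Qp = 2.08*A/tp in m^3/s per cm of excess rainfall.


SCS formula: Qp = 2.08 * A / tp.
Qp = 2.08 * 407 / 3.1
   = 846.56 / 3.1
   = 273.08 m^3/s per cm.

273.08


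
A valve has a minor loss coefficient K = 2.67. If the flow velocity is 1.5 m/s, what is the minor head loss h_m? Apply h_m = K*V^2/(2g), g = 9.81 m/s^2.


Minor loss formula: h_m = K * V^2/(2g).
V^2 = 1.5^2 = 2.25.
V^2/(2g) = 2.25 / 19.62 = 0.1147 m.
h_m = 2.67 * 0.1147 = 0.3062 m.

0.3062


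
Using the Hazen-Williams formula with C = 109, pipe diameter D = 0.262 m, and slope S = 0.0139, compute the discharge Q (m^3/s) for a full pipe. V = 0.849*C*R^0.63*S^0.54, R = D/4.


For a full circular pipe, R = D/4 = 0.262/4 = 0.0655 m.
V = 0.849 * 109 * 0.0655^0.63 * 0.0139^0.54
  = 0.849 * 109 * 0.179569 * 0.099364
  = 1.6512 m/s.
Pipe area A = pi*D^2/4 = pi*0.262^2/4 = 0.0539 m^2.
Q = A * V = 0.0539 * 1.6512 = 0.089 m^3/s.

0.089


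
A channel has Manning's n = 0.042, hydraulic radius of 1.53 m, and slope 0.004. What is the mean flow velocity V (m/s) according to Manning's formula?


Manning's equation gives V = (1/n) * R^(2/3) * S^(1/2).
First, compute R^(2/3) = 1.53^(2/3) = 1.3278.
Next, S^(1/2) = 0.004^(1/2) = 0.063246.
Then 1/n = 1/0.042 = 23.81.
V = 23.81 * 1.3278 * 0.063246 = 1.9994 m/s.

1.9994


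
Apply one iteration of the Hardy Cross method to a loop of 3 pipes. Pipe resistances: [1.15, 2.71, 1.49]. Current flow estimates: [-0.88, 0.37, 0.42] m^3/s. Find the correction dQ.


Numerator terms (r*Q*|Q|): 1.15*-0.88*|-0.88| = -0.8906; 2.71*0.37*|0.37| = 0.371; 1.49*0.42*|0.42| = 0.2628.
Sum of numerator = -0.2567.
Denominator terms (r*|Q|): 1.15*|-0.88| = 1.012; 2.71*|0.37| = 1.0027; 1.49*|0.42| = 0.6258.
2 * sum of denominator = 2 * 2.6405 = 5.281.
dQ = --0.2567 / 5.281 = 0.0486 m^3/s.

0.0486


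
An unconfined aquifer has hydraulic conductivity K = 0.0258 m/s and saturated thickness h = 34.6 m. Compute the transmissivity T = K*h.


Transmissivity is defined as T = K * h.
T = 0.0258 * 34.6
  = 0.8927 m^2/s.

0.8927


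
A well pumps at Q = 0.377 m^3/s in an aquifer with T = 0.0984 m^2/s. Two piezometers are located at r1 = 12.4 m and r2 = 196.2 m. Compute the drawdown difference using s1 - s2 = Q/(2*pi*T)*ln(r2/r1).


Thiem equation: s1 - s2 = Q/(2*pi*T) * ln(r2/r1).
ln(r2/r1) = ln(196.2/12.4) = 2.7614.
Q/(2*pi*T) = 0.377 / (2*pi*0.0984) = 0.377 / 0.6183 = 0.6098.
s1 - s2 = 0.6098 * 2.7614 = 1.6838 m.

1.6838


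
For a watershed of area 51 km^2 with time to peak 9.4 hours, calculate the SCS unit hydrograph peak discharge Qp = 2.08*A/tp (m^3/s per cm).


SCS formula: Qp = 2.08 * A / tp.
Qp = 2.08 * 51 / 9.4
   = 106.08 / 9.4
   = 11.29 m^3/s per cm.

11.29


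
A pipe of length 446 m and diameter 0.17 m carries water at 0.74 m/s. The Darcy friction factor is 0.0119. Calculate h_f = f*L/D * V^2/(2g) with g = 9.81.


Darcy-Weisbach equation: h_f = f * (L/D) * V^2/(2g).
f * L/D = 0.0119 * 446/0.17 = 31.22.
V^2/(2g) = 0.74^2 / (2*9.81) = 0.5476 / 19.62 = 0.0279 m.
h_f = 31.22 * 0.0279 = 0.871 m.

0.871


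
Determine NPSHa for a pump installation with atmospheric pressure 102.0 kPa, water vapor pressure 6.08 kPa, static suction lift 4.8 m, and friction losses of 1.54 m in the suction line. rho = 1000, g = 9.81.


NPSHa = p_atm/(rho*g) - z_s - hf_s - p_vap/(rho*g).
p_atm/(rho*g) = 102.0*1000 / (1000*9.81) = 10.398 m.
p_vap/(rho*g) = 6.08*1000 / (1000*9.81) = 0.62 m.
NPSHa = 10.398 - 4.8 - 1.54 - 0.62
      = 3.44 m.

3.44


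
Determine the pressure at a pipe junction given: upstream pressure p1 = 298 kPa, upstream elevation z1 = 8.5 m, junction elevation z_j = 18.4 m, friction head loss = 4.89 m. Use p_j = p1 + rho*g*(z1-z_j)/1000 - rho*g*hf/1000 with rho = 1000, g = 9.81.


Junction pressure: p_j = p1 + rho*g*(z1 - z_j)/1000 - rho*g*hf/1000.
Elevation term = 1000*9.81*(8.5 - 18.4)/1000 = -97.119 kPa.
Friction term = 1000*9.81*4.89/1000 = 47.971 kPa.
p_j = 298 + -97.119 - 47.971 = 152.91 kPa.

152.91


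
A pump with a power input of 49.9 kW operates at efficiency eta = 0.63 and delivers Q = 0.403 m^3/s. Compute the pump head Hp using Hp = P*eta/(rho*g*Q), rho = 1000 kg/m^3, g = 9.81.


Pump head formula: Hp = P * eta / (rho * g * Q).
Numerator: P * eta = 49.9 * 1000 * 0.63 = 31437.0 W.
Denominator: rho * g * Q = 1000 * 9.81 * 0.403 = 3953.43.
Hp = 31437.0 / 3953.43 = 7.95 m.

7.95


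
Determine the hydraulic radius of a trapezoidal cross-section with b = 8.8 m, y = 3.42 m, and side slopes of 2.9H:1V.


For a trapezoidal section with side slope z:
A = (b + z*y)*y = (8.8 + 2.9*3.42)*3.42 = 64.016 m^2.
P = b + 2*y*sqrt(1 + z^2) = 8.8 + 2*3.42*sqrt(1 + 2.9^2) = 29.782 m.
R = A/P = 64.016 / 29.782 = 2.1495 m.

2.1495


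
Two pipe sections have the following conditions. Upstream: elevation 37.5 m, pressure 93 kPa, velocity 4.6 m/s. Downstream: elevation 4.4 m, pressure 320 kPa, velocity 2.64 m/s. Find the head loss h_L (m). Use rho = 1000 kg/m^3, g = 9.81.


Total head at each section: H = z + p/(rho*g) + V^2/(2g).
H1 = 37.5 + 93*1000/(1000*9.81) + 4.6^2/(2*9.81)
   = 37.5 + 9.48 + 1.0785
   = 48.059 m.
H2 = 4.4 + 320*1000/(1000*9.81) + 2.64^2/(2*9.81)
   = 4.4 + 32.62 + 0.3552
   = 37.375 m.
h_L = H1 - H2 = 48.059 - 37.375 = 10.684 m.

10.684


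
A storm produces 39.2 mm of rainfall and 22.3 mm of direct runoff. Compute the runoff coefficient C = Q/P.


The runoff coefficient C = runoff depth / rainfall depth.
C = 22.3 / 39.2
  = 0.5689.

0.5689


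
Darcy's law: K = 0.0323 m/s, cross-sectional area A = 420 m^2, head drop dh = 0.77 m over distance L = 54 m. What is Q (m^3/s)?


Darcy's law: Q = K * A * i, where i = dh/L.
Hydraulic gradient i = 0.77 / 54 = 0.014259.
Q = 0.0323 * 420 * 0.014259
  = 0.1934 m^3/s.

0.1934


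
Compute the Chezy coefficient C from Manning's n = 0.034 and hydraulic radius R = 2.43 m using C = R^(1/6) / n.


The Chezy coefficient relates to Manning's n through C = R^(1/6) / n.
R^(1/6) = 2.43^(1/6) = 1.159492.
C = 1.159492 / 0.034 = 34.1 m^(1/2)/s.

34.1


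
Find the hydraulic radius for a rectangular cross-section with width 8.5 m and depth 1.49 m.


For a rectangular section:
Flow area A = b * y = 8.5 * 1.49 = 12.66 m^2.
Wetted perimeter P = b + 2y = 8.5 + 2*1.49 = 11.48 m.
Hydraulic radius R = A/P = 12.66 / 11.48 = 1.1032 m.

1.1032


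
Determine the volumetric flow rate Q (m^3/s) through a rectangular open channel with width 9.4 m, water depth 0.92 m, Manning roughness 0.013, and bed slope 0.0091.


For a rectangular channel, the cross-sectional area A = b * y = 9.4 * 0.92 = 8.65 m^2.
The wetted perimeter P = b + 2y = 9.4 + 2*0.92 = 11.24 m.
Hydraulic radius R = A/P = 8.65/11.24 = 0.7694 m.
Velocity V = (1/n)*R^(2/3)*S^(1/2) = (1/0.013)*0.7694^(2/3)*0.0091^(1/2) = 6.1614 m/s.
Discharge Q = A * V = 8.65 * 6.1614 = 53.283 m^3/s.

53.283


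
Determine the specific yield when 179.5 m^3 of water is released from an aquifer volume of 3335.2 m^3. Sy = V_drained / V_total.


Specific yield Sy = Volume drained / Total volume.
Sy = 179.5 / 3335.2
   = 0.0538.

0.0538


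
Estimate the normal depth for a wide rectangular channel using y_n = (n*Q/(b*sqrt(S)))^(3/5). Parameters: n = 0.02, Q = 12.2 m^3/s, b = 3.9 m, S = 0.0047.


We use the wide-channel approximation y_n = (n*Q/(b*sqrt(S)))^(3/5).
sqrt(S) = sqrt(0.0047) = 0.068557.
Numerator: n*Q = 0.02 * 12.2 = 0.244.
Denominator: b*sqrt(S) = 3.9 * 0.068557 = 0.267372.
arg = 0.9126.
y_n = 0.9126^(3/5) = 0.9466 m.

0.9466


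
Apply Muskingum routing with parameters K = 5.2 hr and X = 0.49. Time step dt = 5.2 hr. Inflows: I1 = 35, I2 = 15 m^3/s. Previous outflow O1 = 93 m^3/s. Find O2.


Muskingum coefficients:
denom = 2*K*(1-X) + dt = 2*5.2*(1-0.49) + 5.2 = 10.504.
C0 = (dt - 2*K*X)/denom = (5.2 - 2*5.2*0.49)/10.504 = 0.0099.
C1 = (dt + 2*K*X)/denom = (5.2 + 2*5.2*0.49)/10.504 = 0.9802.
C2 = (2*K*(1-X) - dt)/denom = 0.0099.
O2 = C0*I2 + C1*I1 + C2*O1
   = 0.0099*15 + 0.9802*35 + 0.0099*93
   = 35.38 m^3/s.

35.38


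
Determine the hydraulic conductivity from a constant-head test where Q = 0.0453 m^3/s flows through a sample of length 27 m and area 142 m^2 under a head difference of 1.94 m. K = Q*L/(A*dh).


From K = Q*L / (A*dh):
Numerator: Q*L = 0.0453 * 27 = 1.2231.
Denominator: A*dh = 142 * 1.94 = 275.48.
K = 1.2231 / 275.48 = 0.00444 m/s.

0.00444


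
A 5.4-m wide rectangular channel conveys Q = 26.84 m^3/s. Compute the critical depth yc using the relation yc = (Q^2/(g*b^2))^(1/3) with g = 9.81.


Using yc = (Q^2 / (g * b^2))^(1/3):
Q^2 = 26.84^2 = 720.39.
g * b^2 = 9.81 * 5.4^2 = 9.81 * 29.16 = 286.06.
Q^2 / (g*b^2) = 720.39 / 286.06 = 2.5183.
yc = 2.5183^(1/3) = 1.3605 m.

1.3605


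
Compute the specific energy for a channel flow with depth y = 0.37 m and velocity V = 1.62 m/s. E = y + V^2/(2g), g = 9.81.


Specific energy E = y + V^2/(2g).
Velocity head = V^2/(2g) = 1.62^2 / (2*9.81) = 2.6244 / 19.62 = 0.1338 m.
E = 0.37 + 0.1338 = 0.5038 m.

0.5038


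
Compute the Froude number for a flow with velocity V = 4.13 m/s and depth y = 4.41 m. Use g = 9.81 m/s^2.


The Froude number is defined as Fr = V / sqrt(g*y).
g*y = 9.81 * 4.41 = 43.2621.
sqrt(g*y) = sqrt(43.2621) = 6.5774.
Fr = 4.13 / 6.5774 = 0.6279.

0.6279


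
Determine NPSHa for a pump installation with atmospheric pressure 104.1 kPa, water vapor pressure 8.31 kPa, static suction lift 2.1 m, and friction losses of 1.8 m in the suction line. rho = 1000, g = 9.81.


NPSHa = p_atm/(rho*g) - z_s - hf_s - p_vap/(rho*g).
p_atm/(rho*g) = 104.1*1000 / (1000*9.81) = 10.612 m.
p_vap/(rho*g) = 8.31*1000 / (1000*9.81) = 0.847 m.
NPSHa = 10.612 - 2.1 - 1.8 - 0.847
      = 5.86 m.

5.86


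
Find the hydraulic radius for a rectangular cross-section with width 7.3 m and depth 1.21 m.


For a rectangular section:
Flow area A = b * y = 7.3 * 1.21 = 8.83 m^2.
Wetted perimeter P = b + 2y = 7.3 + 2*1.21 = 9.72 m.
Hydraulic radius R = A/P = 8.83 / 9.72 = 0.9087 m.

0.9087


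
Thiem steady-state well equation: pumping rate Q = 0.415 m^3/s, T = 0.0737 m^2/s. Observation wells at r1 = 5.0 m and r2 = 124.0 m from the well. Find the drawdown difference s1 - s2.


Thiem equation: s1 - s2 = Q/(2*pi*T) * ln(r2/r1).
ln(r2/r1) = ln(124.0/5.0) = 3.2108.
Q/(2*pi*T) = 0.415 / (2*pi*0.0737) = 0.415 / 0.4631 = 0.8962.
s1 - s2 = 0.8962 * 3.2108 = 2.8775 m.

2.8775


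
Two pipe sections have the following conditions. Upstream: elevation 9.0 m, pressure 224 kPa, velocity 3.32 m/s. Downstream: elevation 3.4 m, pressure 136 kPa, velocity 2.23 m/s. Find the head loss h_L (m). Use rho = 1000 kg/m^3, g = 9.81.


Total head at each section: H = z + p/(rho*g) + V^2/(2g).
H1 = 9.0 + 224*1000/(1000*9.81) + 3.32^2/(2*9.81)
   = 9.0 + 22.834 + 0.5618
   = 32.396 m.
H2 = 3.4 + 136*1000/(1000*9.81) + 2.23^2/(2*9.81)
   = 3.4 + 13.863 + 0.2535
   = 17.517 m.
h_L = H1 - H2 = 32.396 - 17.517 = 14.879 m.

14.879


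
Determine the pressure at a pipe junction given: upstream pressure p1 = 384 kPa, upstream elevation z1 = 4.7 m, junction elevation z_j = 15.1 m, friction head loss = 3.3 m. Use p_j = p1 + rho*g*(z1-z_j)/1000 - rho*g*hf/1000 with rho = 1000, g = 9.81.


Junction pressure: p_j = p1 + rho*g*(z1 - z_j)/1000 - rho*g*hf/1000.
Elevation term = 1000*9.81*(4.7 - 15.1)/1000 = -102.024 kPa.
Friction term = 1000*9.81*3.3/1000 = 32.373 kPa.
p_j = 384 + -102.024 - 32.373 = 249.6 kPa.

249.6


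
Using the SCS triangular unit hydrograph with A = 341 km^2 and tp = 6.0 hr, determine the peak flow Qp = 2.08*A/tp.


SCS formula: Qp = 2.08 * A / tp.
Qp = 2.08 * 341 / 6.0
   = 709.28 / 6.0
   = 118.21 m^3/s per cm.

118.21


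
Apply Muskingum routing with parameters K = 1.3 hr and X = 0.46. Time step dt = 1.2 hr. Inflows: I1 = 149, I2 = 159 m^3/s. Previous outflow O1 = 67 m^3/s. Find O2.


Muskingum coefficients:
denom = 2*K*(1-X) + dt = 2*1.3*(1-0.46) + 1.2 = 2.604.
C0 = (dt - 2*K*X)/denom = (1.2 - 2*1.3*0.46)/2.604 = 0.0015.
C1 = (dt + 2*K*X)/denom = (1.2 + 2*1.3*0.46)/2.604 = 0.9201.
C2 = (2*K*(1-X) - dt)/denom = 0.0783.
O2 = C0*I2 + C1*I1 + C2*O1
   = 0.0015*159 + 0.9201*149 + 0.0783*67
   = 142.59 m^3/s.

142.59


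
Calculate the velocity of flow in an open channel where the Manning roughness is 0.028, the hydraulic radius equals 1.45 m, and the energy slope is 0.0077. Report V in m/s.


Manning's equation gives V = (1/n) * R^(2/3) * S^(1/2).
First, compute R^(2/3) = 1.45^(2/3) = 1.2811.
Next, S^(1/2) = 0.0077^(1/2) = 0.08775.
Then 1/n = 1/0.028 = 35.71.
V = 35.71 * 1.2811 * 0.08775 = 4.0148 m/s.

4.0148


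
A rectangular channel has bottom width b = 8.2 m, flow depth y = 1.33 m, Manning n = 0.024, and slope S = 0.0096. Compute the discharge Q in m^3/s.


For a rectangular channel, the cross-sectional area A = b * y = 8.2 * 1.33 = 10.91 m^2.
The wetted perimeter P = b + 2y = 8.2 + 2*1.33 = 10.86 m.
Hydraulic radius R = A/P = 10.91/10.86 = 1.0042 m.
Velocity V = (1/n)*R^(2/3)*S^(1/2) = (1/0.024)*1.0042^(2/3)*0.0096^(1/2) = 4.094 m/s.
Discharge Q = A * V = 10.91 * 4.094 = 44.649 m^3/s.

44.649


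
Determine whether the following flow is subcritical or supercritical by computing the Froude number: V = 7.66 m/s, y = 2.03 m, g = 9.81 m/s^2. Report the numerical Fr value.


The Froude number is defined as Fr = V / sqrt(g*y).
g*y = 9.81 * 2.03 = 19.9143.
sqrt(g*y) = sqrt(19.9143) = 4.4625.
Fr = 7.66 / 4.4625 = 1.7165.
Since Fr > 1, the flow is supercritical.

1.7165


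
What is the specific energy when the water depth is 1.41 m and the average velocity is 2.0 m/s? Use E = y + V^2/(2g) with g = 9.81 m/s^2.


Specific energy E = y + V^2/(2g).
Velocity head = V^2/(2g) = 2.0^2 / (2*9.81) = 4.0 / 19.62 = 0.2039 m.
E = 1.41 + 0.2039 = 1.6139 m.

1.6139


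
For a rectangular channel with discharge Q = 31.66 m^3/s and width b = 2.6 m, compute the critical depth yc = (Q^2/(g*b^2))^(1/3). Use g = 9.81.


Using yc = (Q^2 / (g * b^2))^(1/3):
Q^2 = 31.66^2 = 1002.36.
g * b^2 = 9.81 * 2.6^2 = 9.81 * 6.76 = 66.32.
Q^2 / (g*b^2) = 1002.36 / 66.32 = 15.114.
yc = 15.114^(1/3) = 2.4725 m.

2.4725


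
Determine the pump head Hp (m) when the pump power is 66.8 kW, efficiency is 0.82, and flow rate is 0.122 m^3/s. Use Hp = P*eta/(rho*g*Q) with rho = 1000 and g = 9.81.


Pump head formula: Hp = P * eta / (rho * g * Q).
Numerator: P * eta = 66.8 * 1000 * 0.82 = 54776.0 W.
Denominator: rho * g * Q = 1000 * 9.81 * 0.122 = 1196.82.
Hp = 54776.0 / 1196.82 = 45.77 m.

45.77


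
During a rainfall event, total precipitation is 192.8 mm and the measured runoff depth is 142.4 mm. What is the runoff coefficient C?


The runoff coefficient C = runoff depth / rainfall depth.
C = 142.4 / 192.8
  = 0.7386.

0.7386


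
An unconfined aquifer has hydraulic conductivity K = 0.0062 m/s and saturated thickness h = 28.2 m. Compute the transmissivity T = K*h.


Transmissivity is defined as T = K * h.
T = 0.0062 * 28.2
  = 0.1748 m^2/s.

0.1748


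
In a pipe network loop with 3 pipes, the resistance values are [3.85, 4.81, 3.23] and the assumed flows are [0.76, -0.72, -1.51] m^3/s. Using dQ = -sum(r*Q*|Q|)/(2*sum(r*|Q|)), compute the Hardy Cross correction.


Numerator terms (r*Q*|Q|): 3.85*0.76*|0.76| = 2.2238; 4.81*-0.72*|-0.72| = -2.4935; 3.23*-1.51*|-1.51| = -7.3647.
Sum of numerator = -7.6345.
Denominator terms (r*|Q|): 3.85*|0.76| = 2.926; 4.81*|-0.72| = 3.4632; 3.23*|-1.51| = 4.8773.
2 * sum of denominator = 2 * 11.2665 = 22.533.
dQ = --7.6345 / 22.533 = 0.3388 m^3/s.

0.3388


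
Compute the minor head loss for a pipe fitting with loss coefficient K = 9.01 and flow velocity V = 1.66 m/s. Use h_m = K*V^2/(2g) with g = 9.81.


Minor loss formula: h_m = K * V^2/(2g).
V^2 = 1.66^2 = 2.7556.
V^2/(2g) = 2.7556 / 19.62 = 0.1404 m.
h_m = 9.01 * 0.1404 = 1.2654 m.

1.2654


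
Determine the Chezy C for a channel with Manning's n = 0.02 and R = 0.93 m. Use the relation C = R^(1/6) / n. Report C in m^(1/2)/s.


The Chezy coefficient relates to Manning's n through C = R^(1/6) / n.
R^(1/6) = 0.93^(1/6) = 0.987978.
C = 0.987978 / 0.02 = 49.4 m^(1/2)/s.

49.4


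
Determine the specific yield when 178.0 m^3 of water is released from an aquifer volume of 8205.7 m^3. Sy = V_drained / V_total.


Specific yield Sy = Volume drained / Total volume.
Sy = 178.0 / 8205.7
   = 0.0217.

0.0217


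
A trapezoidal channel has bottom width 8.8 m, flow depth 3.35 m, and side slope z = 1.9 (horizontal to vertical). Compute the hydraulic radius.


For a trapezoidal section with side slope z:
A = (b + z*y)*y = (8.8 + 1.9*3.35)*3.35 = 50.803 m^2.
P = b + 2*y*sqrt(1 + z^2) = 8.8 + 2*3.35*sqrt(1 + 1.9^2) = 23.186 m.
R = A/P = 50.803 / 23.186 = 2.1911 m.

2.1911


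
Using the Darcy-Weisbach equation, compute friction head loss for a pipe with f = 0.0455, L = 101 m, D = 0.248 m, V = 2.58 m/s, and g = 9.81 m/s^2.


Darcy-Weisbach equation: h_f = f * (L/D) * V^2/(2g).
f * L/D = 0.0455 * 101/0.248 = 18.5302.
V^2/(2g) = 2.58^2 / (2*9.81) = 6.6564 / 19.62 = 0.3393 m.
h_f = 18.5302 * 0.3393 = 6.287 m.

6.287


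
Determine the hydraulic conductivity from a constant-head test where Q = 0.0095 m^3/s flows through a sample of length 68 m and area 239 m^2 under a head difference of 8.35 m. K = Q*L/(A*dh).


From K = Q*L / (A*dh):
Numerator: Q*L = 0.0095 * 68 = 0.646.
Denominator: A*dh = 239 * 8.35 = 1995.65.
K = 0.646 / 1995.65 = 0.000324 m/s.

0.000324


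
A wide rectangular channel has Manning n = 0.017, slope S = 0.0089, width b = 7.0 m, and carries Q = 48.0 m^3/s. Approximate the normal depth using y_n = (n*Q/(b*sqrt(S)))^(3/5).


We use the wide-channel approximation y_n = (n*Q/(b*sqrt(S)))^(3/5).
sqrt(S) = sqrt(0.0089) = 0.09434.
Numerator: n*Q = 0.017 * 48.0 = 0.816.
Denominator: b*sqrt(S) = 7.0 * 0.09434 = 0.66038.
arg = 1.2357.
y_n = 1.2357^(3/5) = 1.1354 m.

1.1354


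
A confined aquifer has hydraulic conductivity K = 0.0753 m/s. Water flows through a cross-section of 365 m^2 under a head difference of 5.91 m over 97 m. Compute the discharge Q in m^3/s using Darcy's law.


Darcy's law: Q = K * A * i, where i = dh/L.
Hydraulic gradient i = 5.91 / 97 = 0.060928.
Q = 0.0753 * 365 * 0.060928
  = 1.6746 m^3/s.

1.6746


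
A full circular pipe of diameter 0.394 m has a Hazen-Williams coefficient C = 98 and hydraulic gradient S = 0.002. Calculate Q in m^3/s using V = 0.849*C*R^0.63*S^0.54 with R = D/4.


For a full circular pipe, R = D/4 = 0.394/4 = 0.0985 m.
V = 0.849 * 98 * 0.0985^0.63 * 0.002^0.54
  = 0.849 * 98 * 0.232201 * 0.034878
  = 0.6738 m/s.
Pipe area A = pi*D^2/4 = pi*0.394^2/4 = 0.1219 m^2.
Q = A * V = 0.1219 * 0.6738 = 0.0822 m^3/s.

0.0822


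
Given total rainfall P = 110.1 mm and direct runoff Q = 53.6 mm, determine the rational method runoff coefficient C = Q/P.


The runoff coefficient C = runoff depth / rainfall depth.
C = 53.6 / 110.1
  = 0.4868.

0.4868


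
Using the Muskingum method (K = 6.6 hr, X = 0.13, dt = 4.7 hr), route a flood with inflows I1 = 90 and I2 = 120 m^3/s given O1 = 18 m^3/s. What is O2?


Muskingum coefficients:
denom = 2*K*(1-X) + dt = 2*6.6*(1-0.13) + 4.7 = 16.184.
C0 = (dt - 2*K*X)/denom = (4.7 - 2*6.6*0.13)/16.184 = 0.1844.
C1 = (dt + 2*K*X)/denom = (4.7 + 2*6.6*0.13)/16.184 = 0.3964.
C2 = (2*K*(1-X) - dt)/denom = 0.4192.
O2 = C0*I2 + C1*I1 + C2*O1
   = 0.1844*120 + 0.3964*90 + 0.4192*18
   = 65.35 m^3/s.

65.35


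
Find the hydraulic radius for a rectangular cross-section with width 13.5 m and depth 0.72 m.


For a rectangular section:
Flow area A = b * y = 13.5 * 0.72 = 9.72 m^2.
Wetted perimeter P = b + 2y = 13.5 + 2*0.72 = 14.94 m.
Hydraulic radius R = A/P = 9.72 / 14.94 = 0.6506 m.

0.6506


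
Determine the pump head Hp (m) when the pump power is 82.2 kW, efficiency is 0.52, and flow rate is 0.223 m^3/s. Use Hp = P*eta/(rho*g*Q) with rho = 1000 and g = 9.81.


Pump head formula: Hp = P * eta / (rho * g * Q).
Numerator: P * eta = 82.2 * 1000 * 0.52 = 42744.0 W.
Denominator: rho * g * Q = 1000 * 9.81 * 0.223 = 2187.63.
Hp = 42744.0 / 2187.63 = 19.54 m.

19.54


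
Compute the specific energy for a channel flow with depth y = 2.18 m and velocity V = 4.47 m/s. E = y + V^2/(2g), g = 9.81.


Specific energy E = y + V^2/(2g).
Velocity head = V^2/(2g) = 4.47^2 / (2*9.81) = 19.9809 / 19.62 = 1.0184 m.
E = 2.18 + 1.0184 = 3.1984 m.

3.1984


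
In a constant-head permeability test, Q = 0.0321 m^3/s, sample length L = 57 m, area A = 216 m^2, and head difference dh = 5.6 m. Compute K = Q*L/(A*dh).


From K = Q*L / (A*dh):
Numerator: Q*L = 0.0321 * 57 = 1.8297.
Denominator: A*dh = 216 * 5.6 = 1209.6.
K = 1.8297 / 1209.6 = 0.001513 m/s.

0.001513


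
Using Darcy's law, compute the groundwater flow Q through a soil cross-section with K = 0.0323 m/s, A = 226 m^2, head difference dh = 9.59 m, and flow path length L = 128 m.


Darcy's law: Q = K * A * i, where i = dh/L.
Hydraulic gradient i = 9.59 / 128 = 0.074922.
Q = 0.0323 * 226 * 0.074922
  = 0.5469 m^3/s.

0.5469


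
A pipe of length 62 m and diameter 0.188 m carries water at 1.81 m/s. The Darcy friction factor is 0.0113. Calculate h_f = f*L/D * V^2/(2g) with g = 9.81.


Darcy-Weisbach equation: h_f = f * (L/D) * V^2/(2g).
f * L/D = 0.0113 * 62/0.188 = 3.7266.
V^2/(2g) = 1.81^2 / (2*9.81) = 3.2761 / 19.62 = 0.167 m.
h_f = 3.7266 * 0.167 = 0.622 m.

0.622


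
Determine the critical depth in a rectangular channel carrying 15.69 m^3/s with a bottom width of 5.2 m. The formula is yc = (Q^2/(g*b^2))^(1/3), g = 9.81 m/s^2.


Using yc = (Q^2 / (g * b^2))^(1/3):
Q^2 = 15.69^2 = 246.18.
g * b^2 = 9.81 * 5.2^2 = 9.81 * 27.04 = 265.26.
Q^2 / (g*b^2) = 246.18 / 265.26 = 0.9281.
yc = 0.9281^(1/3) = 0.9754 m.

0.9754


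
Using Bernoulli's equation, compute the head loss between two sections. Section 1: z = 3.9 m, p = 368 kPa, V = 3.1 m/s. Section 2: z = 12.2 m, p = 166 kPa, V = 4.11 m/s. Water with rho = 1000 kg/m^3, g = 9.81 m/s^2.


Total head at each section: H = z + p/(rho*g) + V^2/(2g).
H1 = 3.9 + 368*1000/(1000*9.81) + 3.1^2/(2*9.81)
   = 3.9 + 37.513 + 0.4898
   = 41.903 m.
H2 = 12.2 + 166*1000/(1000*9.81) + 4.11^2/(2*9.81)
   = 12.2 + 16.922 + 0.861
   = 29.982 m.
h_L = H1 - H2 = 41.903 - 29.982 = 11.92 m.

11.92


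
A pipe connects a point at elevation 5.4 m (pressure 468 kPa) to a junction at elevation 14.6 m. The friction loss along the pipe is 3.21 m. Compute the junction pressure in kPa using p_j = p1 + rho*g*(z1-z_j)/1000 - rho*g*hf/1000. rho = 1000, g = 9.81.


Junction pressure: p_j = p1 + rho*g*(z1 - z_j)/1000 - rho*g*hf/1000.
Elevation term = 1000*9.81*(5.4 - 14.6)/1000 = -90.252 kPa.
Friction term = 1000*9.81*3.21/1000 = 31.49 kPa.
p_j = 468 + -90.252 - 31.49 = 346.26 kPa.

346.26


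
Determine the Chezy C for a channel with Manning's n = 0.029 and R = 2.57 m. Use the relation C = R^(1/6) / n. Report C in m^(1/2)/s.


The Chezy coefficient relates to Manning's n through C = R^(1/6) / n.
R^(1/6) = 2.57^(1/6) = 1.170367.
C = 1.170367 / 0.029 = 40.36 m^(1/2)/s.

40.36


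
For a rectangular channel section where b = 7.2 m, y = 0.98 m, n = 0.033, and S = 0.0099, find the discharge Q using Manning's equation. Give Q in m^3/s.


For a rectangular channel, the cross-sectional area A = b * y = 7.2 * 0.98 = 7.06 m^2.
The wetted perimeter P = b + 2y = 7.2 + 2*0.98 = 9.16 m.
Hydraulic radius R = A/P = 7.06/9.16 = 0.7703 m.
Velocity V = (1/n)*R^(2/3)*S^(1/2) = (1/0.033)*0.7703^(2/3)*0.0099^(1/2) = 2.5336 m/s.
Discharge Q = A * V = 7.06 * 2.5336 = 17.877 m^3/s.

17.877


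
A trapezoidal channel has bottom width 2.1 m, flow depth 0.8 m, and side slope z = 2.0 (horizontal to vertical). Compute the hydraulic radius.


For a trapezoidal section with side slope z:
A = (b + z*y)*y = (2.1 + 2.0*0.8)*0.8 = 2.96 m^2.
P = b + 2*y*sqrt(1 + z^2) = 2.1 + 2*0.8*sqrt(1 + 2.0^2) = 5.678 m.
R = A/P = 2.96 / 5.678 = 0.5213 m.

0.5213


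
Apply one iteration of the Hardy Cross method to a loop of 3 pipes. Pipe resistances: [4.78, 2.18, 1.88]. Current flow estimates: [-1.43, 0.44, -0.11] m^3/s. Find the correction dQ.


Numerator terms (r*Q*|Q|): 4.78*-1.43*|-1.43| = -9.7746; 2.18*0.44*|0.44| = 0.422; 1.88*-0.11*|-0.11| = -0.0227.
Sum of numerator = -9.3753.
Denominator terms (r*|Q|): 4.78*|-1.43| = 6.8354; 2.18*|0.44| = 0.9592; 1.88*|-0.11| = 0.2068.
2 * sum of denominator = 2 * 8.0014 = 16.0028.
dQ = --9.3753 / 16.0028 = 0.5859 m^3/s.

0.5859


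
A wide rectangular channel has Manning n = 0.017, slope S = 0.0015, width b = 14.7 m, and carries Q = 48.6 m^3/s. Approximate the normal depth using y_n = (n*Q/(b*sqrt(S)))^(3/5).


We use the wide-channel approximation y_n = (n*Q/(b*sqrt(S)))^(3/5).
sqrt(S) = sqrt(0.0015) = 0.03873.
Numerator: n*Q = 0.017 * 48.6 = 0.8262.
Denominator: b*sqrt(S) = 14.7 * 0.03873 = 0.569331.
arg = 1.4512.
y_n = 1.4512^(3/5) = 1.2504 m.

1.2504


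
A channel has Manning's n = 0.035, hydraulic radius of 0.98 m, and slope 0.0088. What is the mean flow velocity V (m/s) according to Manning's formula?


Manning's equation gives V = (1/n) * R^(2/3) * S^(1/2).
First, compute R^(2/3) = 0.98^(2/3) = 0.9866.
Next, S^(1/2) = 0.0088^(1/2) = 0.093808.
Then 1/n = 1/0.035 = 28.57.
V = 28.57 * 0.9866 * 0.093808 = 2.6444 m/s.

2.6444


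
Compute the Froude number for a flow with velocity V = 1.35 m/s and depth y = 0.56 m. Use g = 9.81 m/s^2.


The Froude number is defined as Fr = V / sqrt(g*y).
g*y = 9.81 * 0.56 = 5.4936.
sqrt(g*y) = sqrt(5.4936) = 2.3438.
Fr = 1.35 / 2.3438 = 0.576.

0.576


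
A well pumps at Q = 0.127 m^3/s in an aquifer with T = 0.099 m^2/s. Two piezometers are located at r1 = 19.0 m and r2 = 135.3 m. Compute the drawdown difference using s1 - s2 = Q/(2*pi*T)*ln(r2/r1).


Thiem equation: s1 - s2 = Q/(2*pi*T) * ln(r2/r1).
ln(r2/r1) = ln(135.3/19.0) = 1.9631.
Q/(2*pi*T) = 0.127 / (2*pi*0.099) = 0.127 / 0.622 = 0.2042.
s1 - s2 = 0.2042 * 1.9631 = 0.4008 m.

0.4008


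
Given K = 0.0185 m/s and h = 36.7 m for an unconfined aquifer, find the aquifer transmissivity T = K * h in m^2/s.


Transmissivity is defined as T = K * h.
T = 0.0185 * 36.7
  = 0.679 m^2/s.

0.679


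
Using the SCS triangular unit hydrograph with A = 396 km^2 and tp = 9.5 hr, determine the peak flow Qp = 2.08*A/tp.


SCS formula: Qp = 2.08 * A / tp.
Qp = 2.08 * 396 / 9.5
   = 823.68 / 9.5
   = 86.7 m^3/s per cm.

86.7


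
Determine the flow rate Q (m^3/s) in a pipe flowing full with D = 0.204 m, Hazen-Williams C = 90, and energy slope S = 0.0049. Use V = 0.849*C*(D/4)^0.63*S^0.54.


For a full circular pipe, R = D/4 = 0.204/4 = 0.051 m.
V = 0.849 * 90 * 0.051^0.63 * 0.0049^0.54
  = 0.849 * 90 * 0.15338 * 0.056586
  = 0.6632 m/s.
Pipe area A = pi*D^2/4 = pi*0.204^2/4 = 0.0327 m^2.
Q = A * V = 0.0327 * 0.6632 = 0.0217 m^3/s.

0.0217
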